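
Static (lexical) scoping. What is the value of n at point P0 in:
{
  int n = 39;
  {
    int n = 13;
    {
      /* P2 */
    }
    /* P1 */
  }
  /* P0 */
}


n declared in the same block as P0
n = 39


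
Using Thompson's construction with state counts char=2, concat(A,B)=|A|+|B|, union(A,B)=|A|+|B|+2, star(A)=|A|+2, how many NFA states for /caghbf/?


Syntax tree has 6 char leaf(s), 0 union(s), 0 star(s)
chars contribute 6×2 = 12; each union adds +2; each star adds +2
Total: 12 + 0 + 0 = 12 states


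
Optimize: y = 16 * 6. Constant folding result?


16 * 6 = 96 at compile time
Optimized: y = 96


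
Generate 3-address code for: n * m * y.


Break into single-operator statements:
t1 = n * m
t2 = t1 * y


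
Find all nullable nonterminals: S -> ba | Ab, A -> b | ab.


A nonterminal is nullable iff some alternative derives ε (directly, or every symbol in it is nullable)
Nullable: {}


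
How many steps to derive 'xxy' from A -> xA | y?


Derivation: A => xA => xxA => xxy
Steps: 3


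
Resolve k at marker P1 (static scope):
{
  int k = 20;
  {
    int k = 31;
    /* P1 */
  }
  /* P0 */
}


k declared in the same block as P1
k = 31


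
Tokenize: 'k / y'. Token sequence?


Scan left to right, longest-match per lexeme
Tokens: ID(k), OP(/), ID(y)


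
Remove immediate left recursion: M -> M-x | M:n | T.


Left-recursive alternatives: M-x, M:n; non-recursive: T
Introduce M': M -> TM', M' -> -xM' | :nM' | ε


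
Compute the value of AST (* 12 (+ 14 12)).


Evaluate inner: (+ 14 12) = 26
Evaluate root: (* 12 26) = 312
Result: 312


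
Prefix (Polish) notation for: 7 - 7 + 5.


left-to-right (same/higher precedence on left): tree is (+ (- 7 7) 5)
Prefix: + - 7 7 5


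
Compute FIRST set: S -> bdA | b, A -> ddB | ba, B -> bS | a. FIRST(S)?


Per alternative of S: FIRST(bdA) = {b}; FIRST(b) = {b}
FIRST(S) = {b}


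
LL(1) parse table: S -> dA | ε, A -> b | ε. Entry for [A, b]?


For [A, b]: 'b' ∈ FIRST(b)
Entry: A -> b


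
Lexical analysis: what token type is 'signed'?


Pattern: reserved word
Type: KEYWORD


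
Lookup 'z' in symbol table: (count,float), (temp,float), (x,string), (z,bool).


Lookup 'z' → type bool


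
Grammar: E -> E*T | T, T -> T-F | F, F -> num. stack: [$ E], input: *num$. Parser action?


shift '*' to continue E -> E*T
Action: shift


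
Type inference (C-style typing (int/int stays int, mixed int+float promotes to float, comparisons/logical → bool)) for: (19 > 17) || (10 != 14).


Operand types: bool || bool
Rule: logical operators take bool operands and yield bool
Result type: bool


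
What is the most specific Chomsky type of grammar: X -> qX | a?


Right-linear: every RHS is a terminal or a terminal followed by one nonterminal
Classification: Type 3 (Regular)


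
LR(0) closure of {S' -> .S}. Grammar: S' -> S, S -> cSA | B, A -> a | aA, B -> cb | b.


Start: S' -> .S
For each item with dot before a nonterminal B, add B -> .γ for every B-production
Closure: [S' -> .S, S -> .cSA, S -> .B, B -> .cb, B -> .b]


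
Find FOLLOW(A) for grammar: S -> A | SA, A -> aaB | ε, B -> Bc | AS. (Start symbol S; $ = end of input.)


$ ∈ FOLLOW(S). For each A -> αBβ: add FIRST(β)\{ε} to FOLLOW(B); if β nullable, add FOLLOW(A).
FOLLOW(A) = {$, a, c}


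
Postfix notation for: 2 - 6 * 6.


* has higher precedence, evaluate 6*6 first
Postfix: 2 6 6 * -


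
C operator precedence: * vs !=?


'*' is multiplicative (level 10); '!=' is equality (level 6)
Higher level binds tighter
'*' has higher precedence than '!='


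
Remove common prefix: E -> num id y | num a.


Common prefix: 'num'
Factored: E -> num E', E' -> id y | a


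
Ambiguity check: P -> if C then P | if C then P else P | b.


dangling else: 'if C then if C then b else b' parses two ways
Ambiguous


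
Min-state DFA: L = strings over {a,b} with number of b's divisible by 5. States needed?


Track (count of b) mod 5: states 0..4, accept at 0
Minimal DFA: 5 states


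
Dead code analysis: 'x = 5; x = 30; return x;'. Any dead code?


first assignment to x is overwritten before any read
Dead: 'x = 5'


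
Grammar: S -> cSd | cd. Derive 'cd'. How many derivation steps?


Derivation: S => cd
Steps: 1


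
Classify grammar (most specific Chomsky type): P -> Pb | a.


Left-linear: every RHS is a terminal or one nonterminal followed by a terminal
Classification: Type 3 (Regular)


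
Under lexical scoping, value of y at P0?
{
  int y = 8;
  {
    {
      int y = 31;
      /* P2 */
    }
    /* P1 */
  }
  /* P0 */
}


y declared in the same block as P0
y = 8


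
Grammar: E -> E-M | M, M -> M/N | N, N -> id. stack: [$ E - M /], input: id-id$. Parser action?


no handle; shift 'id'
Action: shift


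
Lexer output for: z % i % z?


Scan left to right, longest-match per lexeme
Tokens: ID(z), OP(%), ID(i), OP(%), ID(z)


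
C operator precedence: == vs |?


'==' is equality (level 6); '|' is bitwise OR (level 3)
Higher level binds tighter
'==' has higher precedence than '|'


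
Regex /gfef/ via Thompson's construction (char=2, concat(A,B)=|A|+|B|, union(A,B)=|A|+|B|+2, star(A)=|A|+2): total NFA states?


Syntax tree has 4 char leaf(s), 0 union(s), 0 star(s)
chars contribute 4×2 = 8; each union adds +2; each star adds +2
Total: 8 + 0 + 0 = 8 states


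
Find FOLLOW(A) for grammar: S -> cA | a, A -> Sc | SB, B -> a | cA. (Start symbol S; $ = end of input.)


$ ∈ FOLLOW(S). For each A -> αBβ: add FIRST(β)\{ε} to FOLLOW(B); if β nullable, add FOLLOW(A).
FOLLOW(A) = {$, a, c}


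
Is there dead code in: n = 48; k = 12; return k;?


n is assigned but never read
Dead: 'n = 48'


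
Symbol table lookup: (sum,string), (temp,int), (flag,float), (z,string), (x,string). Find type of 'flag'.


Lookup 'flag' → type float


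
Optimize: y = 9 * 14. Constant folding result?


9 * 14 = 126 at compile time
Optimized: y = 126


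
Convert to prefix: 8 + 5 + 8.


left-to-right (same/higher precedence on left): tree is (+ (+ 8 5) 8)
Prefix: + + 8 5 8


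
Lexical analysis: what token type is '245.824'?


Pattern: digits with a decimal point
Type: FLOAT_LITERAL


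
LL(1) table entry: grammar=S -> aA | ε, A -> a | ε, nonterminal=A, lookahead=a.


For [A, a]: 'a' ∈ FIRST(a)
Entry: A -> a


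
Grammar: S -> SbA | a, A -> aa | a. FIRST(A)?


Per alternative of A: FIRST(aa) = {a}; FIRST(a) = {a}
FIRST(A) = {a}


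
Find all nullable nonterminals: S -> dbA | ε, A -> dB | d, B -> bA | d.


A nonterminal is nullable iff some alternative derives ε (directly, or every symbol in it is nullable)
Nullable: {S}


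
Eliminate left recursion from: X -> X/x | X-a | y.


Left-recursive alternatives: X/x, X-a; non-recursive: y
Introduce X': X -> yX', X' -> /xX' | -aX' | ε


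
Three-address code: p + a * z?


Break into single-operator statements:
t1 = a * z
t2 = p + t1


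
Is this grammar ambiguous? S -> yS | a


right-linear, alternatives start with distinct terminals 'y' vs 'a': unique leftmost derivation
Unambiguous


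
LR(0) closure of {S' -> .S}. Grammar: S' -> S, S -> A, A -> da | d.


Start: S' -> .S
For each item with dot before a nonterminal B, add B -> .γ for every B-production
Closure: [S' -> .S, S -> .A, A -> .da, A -> .d]


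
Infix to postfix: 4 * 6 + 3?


Left to right (same or higher precedence on left)
Postfix: 4 6 * 3 +


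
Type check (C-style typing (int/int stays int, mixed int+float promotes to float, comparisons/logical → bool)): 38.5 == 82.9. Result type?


Operand types: float == float
Rule: comparison yields bool
Result type: bool


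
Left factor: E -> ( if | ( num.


Common prefix: '('
Factored: E -> ( E', E' -> if | num


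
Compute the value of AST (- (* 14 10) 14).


Evaluate inner: (* 14 10) = 140
Evaluate root: (- 140 14) = 126
Result: 126


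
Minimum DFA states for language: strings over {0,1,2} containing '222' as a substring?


KMP-style automaton: 3 progress states + 1 absorbing accept = 4
Minimal DFA: 4 states


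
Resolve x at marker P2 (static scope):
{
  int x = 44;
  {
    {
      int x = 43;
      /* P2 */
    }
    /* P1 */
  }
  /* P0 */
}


x declared in the same block as P2
x = 43


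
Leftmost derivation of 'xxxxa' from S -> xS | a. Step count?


Derivation: S => xS => xxS => xxxS => xxxxS => xxxxa
Steps: 5


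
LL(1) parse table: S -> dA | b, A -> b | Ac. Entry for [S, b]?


For [S, b]: 'b' ∈ FIRST(b)
Entry: S -> b


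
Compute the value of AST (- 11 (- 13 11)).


Evaluate inner: (- 13 11) = 2
Evaluate root: (- 11 2) = 9
Result: 9


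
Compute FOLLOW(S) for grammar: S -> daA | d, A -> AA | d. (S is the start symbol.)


$ ∈ FOLLOW(S). For each A -> αBβ: add FIRST(β)\{ε} to FOLLOW(B); if β nullable, add FOLLOW(A).
FOLLOW(S) = {$}


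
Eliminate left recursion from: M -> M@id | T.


Left-recursive alternatives: M@id; non-recursive: T
Introduce M': M -> TM', M' -> @idM' | ε


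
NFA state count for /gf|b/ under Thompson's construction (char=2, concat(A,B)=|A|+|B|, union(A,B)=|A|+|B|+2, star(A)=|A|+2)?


Syntax tree has 3 char leaf(s), 1 union(s), 0 star(s)
chars contribute 3×2 = 6; each union adds +2; each star adds +2
Total: 6 + 2 + 0 = 8 states


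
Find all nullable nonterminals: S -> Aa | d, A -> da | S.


A nonterminal is nullable iff some alternative derives ε (directly, or every symbol in it is nullable)
Nullable: {}


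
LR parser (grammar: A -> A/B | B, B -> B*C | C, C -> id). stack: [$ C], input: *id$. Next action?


'C' (not preceded by B*) is the handle for B -> C
Action: reduce (B -> C)


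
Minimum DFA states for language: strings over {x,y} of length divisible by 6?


Track length mod 6: states 0..5, accept at 0
Minimal DFA: 6 states


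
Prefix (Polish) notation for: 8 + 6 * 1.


'*' binds tighter: tree is (+ 8 (* 6 1))
Prefix: + 8 * 6 1


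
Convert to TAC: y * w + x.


Break into single-operator statements:
t1 = y * w
t2 = t1 + x


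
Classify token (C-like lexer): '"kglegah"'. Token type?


Pattern: double-quoted sequence
Type: STRING_LITERAL


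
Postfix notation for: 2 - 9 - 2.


Left to right (same or higher precedence on left)
Postfix: 2 9 - 2 -


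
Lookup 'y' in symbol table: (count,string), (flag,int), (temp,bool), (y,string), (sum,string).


Lookup 'y' → type string


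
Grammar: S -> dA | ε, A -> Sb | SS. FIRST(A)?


Per alternative of A: FIRST(Sb) = {b, d}; FIRST(SS) = {d, ε}
FIRST(A) = {b, d, ε}


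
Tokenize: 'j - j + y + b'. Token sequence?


Scan left to right, longest-match per lexeme
Tokens: ID(j), OP(-), ID(j), OP(+), ID(y), OP(+), ID(b)


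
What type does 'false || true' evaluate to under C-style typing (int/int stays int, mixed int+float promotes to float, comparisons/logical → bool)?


Operand types: bool || bool
Rule: logical operators take bool operands and yield bool
Result type: bool


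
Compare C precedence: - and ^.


'-' is additive (level 9); '^' is bitwise XOR (level 4)
Higher level binds tighter
'-' has higher precedence than '^'


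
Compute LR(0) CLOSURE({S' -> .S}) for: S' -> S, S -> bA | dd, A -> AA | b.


Start: S' -> .S
For each item with dot before a nonterminal B, add B -> .γ for every B-production
Closure: [S' -> .S, S -> .bA, S -> .dd]


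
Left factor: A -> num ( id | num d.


Common prefix: 'num'
Factored: A -> num A', A' -> ( id | d


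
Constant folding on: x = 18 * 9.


18 * 9 = 162 at compile time
Optimized: x = 162


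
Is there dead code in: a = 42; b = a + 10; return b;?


a is read by b's definition; b is returned
No dead code


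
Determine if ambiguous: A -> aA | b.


right-linear, alternatives start with distinct terminals 'a' vs 'b': unique leftmost derivation
Unambiguous


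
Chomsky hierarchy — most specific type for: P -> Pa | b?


Left-linear: every RHS is a terminal or one nonterminal followed by a terminal
Classification: Type 3 (Regular)


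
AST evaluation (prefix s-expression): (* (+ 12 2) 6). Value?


Evaluate inner: (+ 12 2) = 14
Evaluate root: (* 14 6) = 84
Result: 84


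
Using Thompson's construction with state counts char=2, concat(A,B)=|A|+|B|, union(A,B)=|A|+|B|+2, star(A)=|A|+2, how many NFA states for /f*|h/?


Syntax tree has 2 char leaf(s), 1 union(s), 1 star(s)
chars contribute 2×2 = 4; each union adds +2; each star adds +2
Total: 4 + 2 + 2 = 8 states


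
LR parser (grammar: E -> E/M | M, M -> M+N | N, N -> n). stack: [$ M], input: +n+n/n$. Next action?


shift '+' to continue M -> M+N
Action: shift


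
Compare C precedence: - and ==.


'-' is additive (level 9); '==' is equality (level 6)
Higher level binds tighter
'-' has higher precedence than '=='


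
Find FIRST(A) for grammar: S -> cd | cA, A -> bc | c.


Per alternative of A: FIRST(bc) = {b}; FIRST(c) = {c}
FIRST(A) = {b, c}


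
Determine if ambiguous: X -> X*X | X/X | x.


'x*x/x' has two parse trees (no precedence encoded between * and /)
Ambiguous


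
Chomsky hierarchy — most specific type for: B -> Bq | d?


Left-linear: every RHS is a terminal or one nonterminal followed by a terminal
Classification: Type 3 (Regular)


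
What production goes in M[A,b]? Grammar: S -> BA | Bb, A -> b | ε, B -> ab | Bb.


For [A, b]: 'b' ∈ FIRST(b)
Entry: A -> b


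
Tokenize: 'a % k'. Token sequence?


Scan left to right, longest-match per lexeme
Tokens: ID(a), OP(%), ID(k)


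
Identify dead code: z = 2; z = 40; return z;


first assignment to z is overwritten before any read
Dead: 'z = 2'


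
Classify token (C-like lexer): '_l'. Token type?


Pattern: letter/underscore followed by alphanumerics, not a keyword
Type: IDENTIFIER


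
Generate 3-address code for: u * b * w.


Break into single-operator statements:
t1 = u * b
t2 = t1 * w


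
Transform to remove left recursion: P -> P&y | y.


Left-recursive alternatives: P&y; non-recursive: y
Introduce P': P -> yP', P' -> &yP' | ε


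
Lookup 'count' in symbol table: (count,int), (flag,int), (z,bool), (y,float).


Lookup 'count' → type int


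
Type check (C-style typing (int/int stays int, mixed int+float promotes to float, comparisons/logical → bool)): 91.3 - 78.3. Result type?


Operand types: float - float
Rule: mixed int/float promotes to float; int/int stays int
Result type: float


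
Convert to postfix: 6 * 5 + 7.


Left to right (same or higher precedence on left)
Postfix: 6 5 * 7 +


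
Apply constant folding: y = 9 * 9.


9 * 9 = 81 at compile time
Optimized: y = 81


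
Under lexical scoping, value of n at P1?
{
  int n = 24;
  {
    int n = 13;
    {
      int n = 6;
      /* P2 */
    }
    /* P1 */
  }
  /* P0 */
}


n declared in the same block as P1
n = 13


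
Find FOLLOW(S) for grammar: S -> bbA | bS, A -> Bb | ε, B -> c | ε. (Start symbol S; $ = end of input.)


$ ∈ FOLLOW(S). For each A -> αBβ: add FIRST(β)\{ε} to FOLLOW(B); if β nullable, add FOLLOW(A).
FOLLOW(S) = {$}


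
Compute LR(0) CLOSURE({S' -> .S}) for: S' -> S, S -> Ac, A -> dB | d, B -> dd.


Start: S' -> .S
For each item with dot before a nonterminal B, add B -> .γ for every B-production
Closure: [S' -> .S, S -> .Ac, A -> .dB, A -> .d]


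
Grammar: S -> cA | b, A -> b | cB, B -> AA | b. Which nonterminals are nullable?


A nonterminal is nullable iff some alternative derives ε (directly, or every symbol in it is nullable)
Nullable: {}


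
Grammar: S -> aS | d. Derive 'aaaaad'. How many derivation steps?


Derivation: S => aS => aaS => aaaS => aaaaS => aaaaaS => aaaaad
Steps: 6


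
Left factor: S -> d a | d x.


Common prefix: 'd'
Factored: S -> d S', S' -> a | x


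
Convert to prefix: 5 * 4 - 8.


left-to-right (same/higher precedence on left): tree is (- (* 5 4) 8)
Prefix: - * 5 4 8


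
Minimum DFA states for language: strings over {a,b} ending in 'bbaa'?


Track the longest suffix of input matching a prefix of 'bbaa': 5 classes (prefixes of length 0..4)
Minimal DFA: 5 states


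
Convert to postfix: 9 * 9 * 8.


Left to right (same or higher precedence on left)
Postfix: 9 9 * 8 *


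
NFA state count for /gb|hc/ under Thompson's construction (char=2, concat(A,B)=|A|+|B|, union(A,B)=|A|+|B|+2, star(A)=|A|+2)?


Syntax tree has 4 char leaf(s), 1 union(s), 0 star(s)
chars contribute 4×2 = 8; each union adds +2; each star adds +2
Total: 8 + 2 + 0 = 10 states


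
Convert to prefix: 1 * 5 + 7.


left-to-right (same/higher precedence on left): tree is (+ (* 1 5) 7)
Prefix: + * 1 5 7


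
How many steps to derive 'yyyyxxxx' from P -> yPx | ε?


Derivation: P => yPx => yyPxx => yyyPxxx => yyyyPxxxx => yyyyxxxx
Steps: 5


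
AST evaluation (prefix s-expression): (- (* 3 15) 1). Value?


Evaluate inner: (* 3 15) = 45
Evaluate root: (- 45 1) = 44
Result: 44


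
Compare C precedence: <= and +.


'+' is additive (level 9); '<=' is relational (level 7)
Higher level binds tighter
'+' has higher precedence than '<='


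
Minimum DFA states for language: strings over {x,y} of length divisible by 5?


Track length mod 5: states 0..4, accept at 0
Minimal DFA: 5 states


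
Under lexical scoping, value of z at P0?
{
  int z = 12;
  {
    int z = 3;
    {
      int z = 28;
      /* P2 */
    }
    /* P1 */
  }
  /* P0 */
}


z declared in the same block as P0
z = 12


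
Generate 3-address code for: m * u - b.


Break into single-operator statements:
t1 = m * u
t2 = t1 - b


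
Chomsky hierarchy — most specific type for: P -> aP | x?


Right-linear: every RHS is a terminal or a terminal followed by one nonterminal
Classification: Type 3 (Regular)


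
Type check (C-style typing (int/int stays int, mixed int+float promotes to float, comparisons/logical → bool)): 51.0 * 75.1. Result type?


Operand types: float * float
Rule: mixed int/float promotes to float; int/int stays int
Result type: float


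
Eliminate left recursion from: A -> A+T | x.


Left-recursive alternatives: A+T; non-recursive: x
Introduce A': A -> xA', A' -> +TA' | ε


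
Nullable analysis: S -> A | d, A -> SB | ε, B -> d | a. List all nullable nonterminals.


A nonterminal is nullable iff some alternative derives ε (directly, or every symbol in it is nullable)
Nullable: {A, S}


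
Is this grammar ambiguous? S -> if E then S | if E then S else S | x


dangling else: 'if E then if E then x else x' parses two ways
Ambiguous


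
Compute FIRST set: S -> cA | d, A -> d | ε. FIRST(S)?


Per alternative of S: FIRST(cA) = {c}; FIRST(d) = {d}
FIRST(S) = {c, d}


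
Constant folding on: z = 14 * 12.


14 * 12 = 168 at compile time
Optimized: z = 168


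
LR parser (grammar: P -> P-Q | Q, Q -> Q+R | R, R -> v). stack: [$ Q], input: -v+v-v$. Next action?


lookahead ∉ {+} so Q won't extend; reduce P -> Q
Action: reduce (P -> Q)


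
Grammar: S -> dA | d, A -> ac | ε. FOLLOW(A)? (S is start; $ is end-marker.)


$ ∈ FOLLOW(S). For each A -> αBβ: add FIRST(β)\{ε} to FOLLOW(B); if β nullable, add FOLLOW(A).
FOLLOW(A) = {$}


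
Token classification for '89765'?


Pattern: digits only
Type: INTEGER_LITERAL


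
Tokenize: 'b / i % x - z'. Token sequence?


Scan left to right, longest-match per lexeme
Tokens: ID(b), OP(/), ID(i), OP(%), ID(x), OP(-), ID(z)


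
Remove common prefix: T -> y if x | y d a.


Common prefix: 'y'
Factored: T -> y T', T' -> if x | d a


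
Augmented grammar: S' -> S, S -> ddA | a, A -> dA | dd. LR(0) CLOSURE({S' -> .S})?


Start: S' -> .S
For each item with dot before a nonterminal B, add B -> .γ for every B-production
Closure: [S' -> .S, S -> .ddA, S -> .a]


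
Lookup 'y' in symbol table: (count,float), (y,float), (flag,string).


Lookup 'y' → type float


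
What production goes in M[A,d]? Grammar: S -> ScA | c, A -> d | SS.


For [A, d]: 'd' ∈ FIRST(d)
Entry: A -> d


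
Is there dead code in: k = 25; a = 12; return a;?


k is assigned but never read
Dead: 'k = 25'


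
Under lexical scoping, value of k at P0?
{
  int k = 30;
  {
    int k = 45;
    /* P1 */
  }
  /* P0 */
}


k declared in the same block as P0
k = 30


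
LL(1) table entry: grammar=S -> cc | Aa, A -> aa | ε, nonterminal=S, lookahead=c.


For [S, c]: 'c' ∈ FIRST(cc)
Entry: S -> cc


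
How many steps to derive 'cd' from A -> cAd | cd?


Derivation: A => cd
Steps: 1


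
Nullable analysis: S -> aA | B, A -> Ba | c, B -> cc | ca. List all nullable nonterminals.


A nonterminal is nullable iff some alternative derives ε (directly, or every symbol in it is nullable)
Nullable: {}


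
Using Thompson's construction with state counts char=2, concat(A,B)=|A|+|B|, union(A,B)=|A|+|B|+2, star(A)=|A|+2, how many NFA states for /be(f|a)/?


Syntax tree has 4 char leaf(s), 1 union(s), 0 star(s)
chars contribute 4×2 = 8; each union adds +2; each star adds +2
Total: 8 + 2 + 0 = 10 states


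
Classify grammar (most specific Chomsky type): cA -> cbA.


LHS has context (more than one symbol) and |LHS| ≤ |RHS|
Classification: Type 1 (Context-Sensitive)


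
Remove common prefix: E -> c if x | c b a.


Common prefix: 'c'
Factored: E -> c E', E' -> if x | b a


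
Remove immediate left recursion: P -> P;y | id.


Left-recursive alternatives: P;y; non-recursive: id
Introduce P': P -> idP', P' -> ;yP' | ε


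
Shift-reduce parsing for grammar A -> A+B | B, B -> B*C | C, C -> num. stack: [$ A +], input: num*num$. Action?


no handle ('A+' is not any RHS); shift 'num'
Action: shift


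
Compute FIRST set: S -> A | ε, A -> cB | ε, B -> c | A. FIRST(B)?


Per alternative of B: FIRST(c) = {c}; FIRST(A) = {c, ε}
FIRST(B) = {c, ε}


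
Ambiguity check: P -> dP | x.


right-linear, alternatives start with distinct terminals 'd' vs 'x': unique leftmost derivation
Unambiguous


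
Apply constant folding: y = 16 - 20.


16 - 20 = -4 at compile time
Optimized: y = -4


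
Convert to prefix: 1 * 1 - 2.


left-to-right (same/higher precedence on left): tree is (- (* 1 1) 2)
Prefix: - * 1 1 2


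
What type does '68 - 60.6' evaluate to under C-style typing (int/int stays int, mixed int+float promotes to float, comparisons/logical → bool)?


Operand types: int - float
Rule: mixed int/float promotes to float; int/int stays int
Result type: float


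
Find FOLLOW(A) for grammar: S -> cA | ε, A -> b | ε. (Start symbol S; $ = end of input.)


$ ∈ FOLLOW(S). For each A -> αBβ: add FIRST(β)\{ε} to FOLLOW(B); if β nullable, add FOLLOW(A).
FOLLOW(A) = {$}


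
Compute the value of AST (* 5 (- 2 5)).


Evaluate inner: (- 2 5) = -3
Evaluate root: (* 5 -3) = -15
Result: -15


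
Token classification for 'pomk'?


Pattern: letter/underscore followed by alphanumerics, not a keyword
Type: IDENTIFIER


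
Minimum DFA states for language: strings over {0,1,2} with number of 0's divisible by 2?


Track (count of 0) mod 2: states 0..1, accept at 0
Minimal DFA: 2 states


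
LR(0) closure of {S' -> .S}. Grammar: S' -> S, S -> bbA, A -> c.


Start: S' -> .S
For each item with dot before a nonterminal B, add B -> .γ for every B-production
Closure: [S' -> .S, S -> .bbA]


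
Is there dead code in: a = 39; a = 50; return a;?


first assignment to a is overwritten before any read
Dead: 'a = 39'


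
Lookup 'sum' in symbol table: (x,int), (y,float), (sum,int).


Lookup 'sum' → type int


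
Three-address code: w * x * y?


Break into single-operator statements:
t1 = w * x
t2 = t1 * y


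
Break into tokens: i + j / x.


Scan left to right, longest-match per lexeme
Tokens: ID(i), OP(+), ID(j), OP(/), ID(x)


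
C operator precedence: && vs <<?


'<<' is shift (level 8); '&&' is logical AND (level 2)
Higher level binds tighter
'<<' has higher precedence than '&&'


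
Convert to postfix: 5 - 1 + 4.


Left to right (same or higher precedence on left)
Postfix: 5 1 - 4 +


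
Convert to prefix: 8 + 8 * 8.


'*' binds tighter: tree is (+ 8 (* 8 8))
Prefix: + 8 * 8 8


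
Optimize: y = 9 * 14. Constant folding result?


9 * 14 = 126 at compile time
Optimized: y = 126


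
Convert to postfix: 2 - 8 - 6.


Left to right (same or higher precedence on left)
Postfix: 2 8 - 6 -


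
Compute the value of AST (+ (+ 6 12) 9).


Evaluate inner: (+ 6 12) = 18
Evaluate root: (+ 18 9) = 27
Result: 27


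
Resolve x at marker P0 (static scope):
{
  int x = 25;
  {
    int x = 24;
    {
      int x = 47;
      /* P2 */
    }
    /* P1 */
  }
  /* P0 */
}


x declared in the same block as P0
x = 25


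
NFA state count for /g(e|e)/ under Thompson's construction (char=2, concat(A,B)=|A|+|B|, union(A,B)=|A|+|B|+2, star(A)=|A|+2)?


Syntax tree has 3 char leaf(s), 1 union(s), 0 star(s)
chars contribute 3×2 = 6; each union adds +2; each star adds +2
Total: 6 + 2 + 0 = 8 states


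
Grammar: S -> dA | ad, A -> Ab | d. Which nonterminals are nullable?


A nonterminal is nullable iff some alternative derives ε (directly, or every symbol in it is nullable)
Nullable: {}


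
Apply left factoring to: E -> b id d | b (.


Common prefix: 'b'
Factored: E -> b E', E' -> id d | (


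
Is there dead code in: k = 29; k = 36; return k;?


first assignment to k is overwritten before any read
Dead: 'k = 29'


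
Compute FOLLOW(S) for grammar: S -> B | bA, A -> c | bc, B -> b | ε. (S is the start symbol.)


$ ∈ FOLLOW(S). For each A -> αBβ: add FIRST(β)\{ε} to FOLLOW(B); if β nullable, add FOLLOW(A).
FOLLOW(S) = {$}


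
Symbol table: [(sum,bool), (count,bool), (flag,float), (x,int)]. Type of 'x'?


Lookup 'x' → type int


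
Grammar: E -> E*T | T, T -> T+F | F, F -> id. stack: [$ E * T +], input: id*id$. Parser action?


no handle; shift 'id'
Action: shift


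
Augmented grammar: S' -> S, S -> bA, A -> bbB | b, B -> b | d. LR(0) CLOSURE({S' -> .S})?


Start: S' -> .S
For each item with dot before a nonterminal B, add B -> .γ for every B-production
Closure: [S' -> .S, S -> .bA]


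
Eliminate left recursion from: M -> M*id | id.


Left-recursive alternatives: M*id; non-recursive: id
Introduce M': M -> idM', M' -> *idM' | ε


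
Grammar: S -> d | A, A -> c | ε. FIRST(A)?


Per alternative of A: FIRST(c) = {c}; FIRST(ε) = {ε}
FIRST(A) = {c, ε}


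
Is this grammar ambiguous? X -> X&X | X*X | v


'v&v*v' has two parse trees (no precedence encoded between & and *)
Ambiguous


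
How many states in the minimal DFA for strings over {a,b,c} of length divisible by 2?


Track length mod 2: states 0..1, accept at 0
Minimal DFA: 2 states


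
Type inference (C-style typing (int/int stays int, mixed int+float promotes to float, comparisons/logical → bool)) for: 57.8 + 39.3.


Operand types: float + float
Rule: mixed int/float promotes to float; int/int stays int
Result type: float


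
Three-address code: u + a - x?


Break into single-operator statements:
t1 = u + a
t2 = t1 - x


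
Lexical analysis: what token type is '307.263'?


Pattern: digits with a decimal point
Type: FLOAT_LITERAL


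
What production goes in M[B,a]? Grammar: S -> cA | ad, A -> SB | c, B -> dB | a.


For [B, a]: 'a' ∈ FIRST(a)
Entry: B -> a


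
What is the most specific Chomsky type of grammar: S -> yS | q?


Right-linear: every RHS is a terminal or a terminal followed by one nonterminal
Classification: Type 3 (Regular)


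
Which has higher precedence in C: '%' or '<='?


'%' is multiplicative (level 10); '<=' is relational (level 7)
Higher level binds tighter
'%' has higher precedence than '<='


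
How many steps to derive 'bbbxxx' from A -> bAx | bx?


Derivation: A => bAx => bbAxx => bbbxxx
Steps: 3


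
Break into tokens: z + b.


Scan left to right, longest-match per lexeme
Tokens: ID(z), OP(+), ID(b)


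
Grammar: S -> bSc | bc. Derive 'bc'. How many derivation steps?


Derivation: S => bc
Steps: 1


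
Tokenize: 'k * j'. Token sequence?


Scan left to right, longest-match per lexeme
Tokens: ID(k), OP(*), ID(j)


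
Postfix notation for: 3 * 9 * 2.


Left to right (same or higher precedence on left)
Postfix: 3 9 * 2 *


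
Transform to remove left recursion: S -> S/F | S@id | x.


Left-recursive alternatives: S/F, S@id; non-recursive: x
Introduce S': S -> xS', S' -> /FS' | @idS' | ε


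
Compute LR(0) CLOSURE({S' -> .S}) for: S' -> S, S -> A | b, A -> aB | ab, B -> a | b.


Start: S' -> .S
For each item with dot before a nonterminal B, add B -> .γ for every B-production
Closure: [S' -> .S, S -> .A, S -> .b, A -> .aB, A -> .ab]


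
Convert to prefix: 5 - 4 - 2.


left-to-right (same/higher precedence on left): tree is (- (- 5 4) 2)
Prefix: - - 5 4 2


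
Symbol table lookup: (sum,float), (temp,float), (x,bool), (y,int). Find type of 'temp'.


Lookup 'temp' → type float


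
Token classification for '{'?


Pattern: delimiter/punctuation
Type: PUNCTUATION


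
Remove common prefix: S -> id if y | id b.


Common prefix: 'id'
Factored: S -> id S', S' -> if y | b


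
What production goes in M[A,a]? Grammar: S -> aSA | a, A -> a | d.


For [A, a]: 'a' ∈ FIRST(a)
Entry: A -> a


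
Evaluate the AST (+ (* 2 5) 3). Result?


Evaluate inner: (* 2 5) = 10
Evaluate root: (+ 10 3) = 13
Result: 13


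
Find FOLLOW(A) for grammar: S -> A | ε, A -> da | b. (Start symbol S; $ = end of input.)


$ ∈ FOLLOW(S). For each A -> αBβ: add FIRST(β)\{ε} to FOLLOW(B); if β nullable, add FOLLOW(A).
FOLLOW(A) = {$}


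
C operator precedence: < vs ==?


'<' is relational (level 7); '==' is equality (level 6)
Higher level binds tighter
'<' has higher precedence than '=='


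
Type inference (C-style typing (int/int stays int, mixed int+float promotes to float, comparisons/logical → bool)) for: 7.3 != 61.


Operand types: float != int
Rule: comparison yields bool
Result type: bool


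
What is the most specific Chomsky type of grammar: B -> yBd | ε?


Single nonterminal LHS, but y^n d^n is not regular
Classification: Type 2 (Context-Free)


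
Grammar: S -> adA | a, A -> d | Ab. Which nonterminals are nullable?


A nonterminal is nullable iff some alternative derives ε (directly, or every symbol in it is nullable)
Nullable: {}


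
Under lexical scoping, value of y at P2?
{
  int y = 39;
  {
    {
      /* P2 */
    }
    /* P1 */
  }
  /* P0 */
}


P2's block does not declare y; resolves to the enclosing declaration at depth 0
y = 39


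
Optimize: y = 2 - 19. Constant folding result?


2 - 19 = -17 at compile time
Optimized: y = -17


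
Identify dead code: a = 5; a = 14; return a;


first assignment to a is overwritten before any read
Dead: 'a = 5'


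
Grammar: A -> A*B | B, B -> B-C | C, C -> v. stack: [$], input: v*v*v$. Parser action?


no handle on stack; shift 'v'
Action: shift


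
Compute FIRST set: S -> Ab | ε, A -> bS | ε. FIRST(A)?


Per alternative of A: FIRST(bS) = {b}; FIRST(ε) = {ε}
FIRST(A) = {b, ε}


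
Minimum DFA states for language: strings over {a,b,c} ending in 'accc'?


Track the longest suffix of input matching a prefix of 'accc': 5 classes (prefixes of length 0..4)
Minimal DFA: 5 states


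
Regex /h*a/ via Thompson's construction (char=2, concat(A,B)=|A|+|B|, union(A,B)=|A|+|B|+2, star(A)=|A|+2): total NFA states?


Syntax tree has 2 char leaf(s), 0 union(s), 1 star(s)
chars contribute 2×2 = 4; each union adds +2; each star adds +2
Total: 4 + 0 + 2 = 6 states


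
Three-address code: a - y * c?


Break into single-operator statements:
t1 = y * c
t2 = a - t1


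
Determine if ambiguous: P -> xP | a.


right-linear, alternatives start with distinct terminals 'x' vs 'a': unique leftmost derivation
Unambiguous


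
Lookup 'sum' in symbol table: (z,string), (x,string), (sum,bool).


Lookup 'sum' → type bool


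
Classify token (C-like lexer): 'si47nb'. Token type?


Pattern: letter/underscore followed by alphanumerics, not a keyword
Type: IDENTIFIER


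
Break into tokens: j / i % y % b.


Scan left to right, longest-match per lexeme
Tokens: ID(j), OP(/), ID(i), OP(%), ID(y), OP(%), ID(b)


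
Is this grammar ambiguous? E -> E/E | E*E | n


'n/n*n' has two parse trees (no precedence encoded between / and *)
Ambiguous


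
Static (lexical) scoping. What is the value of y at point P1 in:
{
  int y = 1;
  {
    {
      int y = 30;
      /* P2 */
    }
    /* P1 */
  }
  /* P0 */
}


P1's block does not declare y; resolves to the enclosing declaration at depth 0
y = 1


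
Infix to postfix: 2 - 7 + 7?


Left to right (same or higher precedence on left)
Postfix: 2 7 - 7 +


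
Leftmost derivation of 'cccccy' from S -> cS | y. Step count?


Derivation: S => cS => ccS => cccS => ccccS => cccccS => cccccy
Steps: 6


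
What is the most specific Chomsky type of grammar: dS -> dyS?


LHS has context (more than one symbol) and |LHS| ≤ |RHS|
Classification: Type 1 (Context-Sensitive)


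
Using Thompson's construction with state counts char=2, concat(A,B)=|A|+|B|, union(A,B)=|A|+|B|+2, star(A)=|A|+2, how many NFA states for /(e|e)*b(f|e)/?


Syntax tree has 5 char leaf(s), 2 union(s), 1 star(s)
chars contribute 5×2 = 10; each union adds +2; each star adds +2
Total: 10 + 4 + 2 = 16 states


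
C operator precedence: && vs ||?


'&&' is logical AND (level 2); '||' is logical OR (level 1)
Higher level binds tighter
'&&' has higher precedence than '||'


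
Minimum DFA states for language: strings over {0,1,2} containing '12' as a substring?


KMP-style automaton: 2 progress states + 1 absorbing accept = 3
Minimal DFA: 3 states


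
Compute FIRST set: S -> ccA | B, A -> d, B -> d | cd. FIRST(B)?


Per alternative of B: FIRST(d) = {d}; FIRST(cd) = {c}
FIRST(B) = {c, d}


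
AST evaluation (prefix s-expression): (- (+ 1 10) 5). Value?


Evaluate inner: (+ 1 10) = 11
Evaluate root: (- 11 5) = 6
Result: 6


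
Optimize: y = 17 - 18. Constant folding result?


17 - 18 = -1 at compile time
Optimized: y = -1


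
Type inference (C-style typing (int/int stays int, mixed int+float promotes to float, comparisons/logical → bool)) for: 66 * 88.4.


Operand types: int * float
Rule: mixed int/float promotes to float; int/int stays int
Result type: float


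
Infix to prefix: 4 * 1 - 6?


left-to-right (same/higher precedence on left): tree is (- (* 4 1) 6)
Prefix: - * 4 1 6


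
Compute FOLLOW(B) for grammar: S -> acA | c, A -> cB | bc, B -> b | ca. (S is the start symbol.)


$ ∈ FOLLOW(S). For each A -> αBβ: add FIRST(β)\{ε} to FOLLOW(B); if β nullable, add FOLLOW(A).
FOLLOW(B) = {$}


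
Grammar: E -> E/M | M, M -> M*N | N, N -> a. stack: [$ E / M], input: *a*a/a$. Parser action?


'*' can extend M; shift to build M -> M*N
Action: shift


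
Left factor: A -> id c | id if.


Common prefix: 'id'
Factored: A -> id A', A' -> c | if


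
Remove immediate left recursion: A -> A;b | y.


Left-recursive alternatives: A;b; non-recursive: y
Introduce A': A -> yA', A' -> ;bA' | ε


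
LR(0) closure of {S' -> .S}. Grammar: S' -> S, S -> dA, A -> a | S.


Start: S' -> .S
For each item with dot before a nonterminal B, add B -> .γ for every B-production
Closure: [S' -> .S, S -> .dA]


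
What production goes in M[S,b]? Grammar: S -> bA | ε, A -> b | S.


For [S, b]: 'b' ∈ FIRST(bA)
Entry: S -> bA


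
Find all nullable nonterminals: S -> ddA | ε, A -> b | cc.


A nonterminal is nullable iff some alternative derives ε (directly, or every symbol in it is nullable)
Nullable: {S}


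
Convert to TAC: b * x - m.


Break into single-operator statements:
t1 = b * x
t2 = t1 - m


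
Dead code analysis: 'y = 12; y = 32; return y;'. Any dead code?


first assignment to y is overwritten before any read
Dead: 'y = 12'


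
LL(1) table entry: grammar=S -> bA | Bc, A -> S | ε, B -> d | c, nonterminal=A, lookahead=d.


For [A, d]: 'd' ∈ FIRST(S)
Entry: A -> S


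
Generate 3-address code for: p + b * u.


Break into single-operator statements:
t1 = b * u
t2 = p + t1


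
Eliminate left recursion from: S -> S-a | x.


Left-recursive alternatives: S-a; non-recursive: x
Introduce S': S -> xS', S' -> -aS' | ε


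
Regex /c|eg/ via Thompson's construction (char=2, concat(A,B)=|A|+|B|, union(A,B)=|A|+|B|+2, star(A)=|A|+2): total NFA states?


Syntax tree has 3 char leaf(s), 1 union(s), 0 star(s)
chars contribute 3×2 = 6; each union adds +2; each star adds +2
Total: 6 + 2 + 0 = 8 states


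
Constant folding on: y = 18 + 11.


18 + 11 = 29 at compile time
Optimized: y = 29


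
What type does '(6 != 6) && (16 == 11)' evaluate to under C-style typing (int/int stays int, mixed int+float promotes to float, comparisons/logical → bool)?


Operand types: bool && bool
Rule: logical operators take bool operands and yield bool
Result type: bool


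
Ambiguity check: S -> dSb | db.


balanced d^n…b^n: each string has a unique parse
Unambiguous


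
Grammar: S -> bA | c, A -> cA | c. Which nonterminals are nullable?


A nonterminal is nullable iff some alternative derives ε (directly, or every symbol in it is nullable)
Nullable: {}


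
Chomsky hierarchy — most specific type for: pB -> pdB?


LHS has context (more than one symbol) and |LHS| ≤ |RHS|
Classification: Type 1 (Context-Sensitive)


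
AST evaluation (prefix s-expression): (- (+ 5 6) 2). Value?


Evaluate inner: (+ 5 6) = 11
Evaluate root: (- 11 2) = 9
Result: 9


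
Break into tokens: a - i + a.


Scan left to right, longest-match per lexeme
Tokens: ID(a), OP(-), ID(i), OP(+), ID(a)


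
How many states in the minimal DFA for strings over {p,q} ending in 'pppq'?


Track the longest suffix of input matching a prefix of 'pppq': 5 classes (prefixes of length 0..4)
Minimal DFA: 5 states


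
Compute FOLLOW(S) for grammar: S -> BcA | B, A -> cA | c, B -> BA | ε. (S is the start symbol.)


$ ∈ FOLLOW(S). For each A -> αBβ: add FIRST(β)\{ε} to FOLLOW(B); if β nullable, add FOLLOW(A).
FOLLOW(S) = {$}


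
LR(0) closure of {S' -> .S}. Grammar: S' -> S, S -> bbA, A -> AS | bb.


Start: S' -> .S
For each item with dot before a nonterminal B, add B -> .γ for every B-production
Closure: [S' -> .S, S -> .bbA]


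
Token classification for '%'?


Pattern: operator symbol
Type: OPERATOR


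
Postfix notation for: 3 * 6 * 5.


Left to right (same or higher precedence on left)
Postfix: 3 6 * 5 *


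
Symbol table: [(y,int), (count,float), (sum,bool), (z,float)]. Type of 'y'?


Lookup 'y' → type int


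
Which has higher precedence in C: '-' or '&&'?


'-' is additive (level 9); '&&' is logical AND (level 2)
Higher level binds tighter
'-' has higher precedence than '&&'


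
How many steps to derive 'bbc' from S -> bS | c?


Derivation: S => bS => bbS => bbc
Steps: 3


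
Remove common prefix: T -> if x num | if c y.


Common prefix: 'if'
Factored: T -> if T', T' -> x num | c y
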